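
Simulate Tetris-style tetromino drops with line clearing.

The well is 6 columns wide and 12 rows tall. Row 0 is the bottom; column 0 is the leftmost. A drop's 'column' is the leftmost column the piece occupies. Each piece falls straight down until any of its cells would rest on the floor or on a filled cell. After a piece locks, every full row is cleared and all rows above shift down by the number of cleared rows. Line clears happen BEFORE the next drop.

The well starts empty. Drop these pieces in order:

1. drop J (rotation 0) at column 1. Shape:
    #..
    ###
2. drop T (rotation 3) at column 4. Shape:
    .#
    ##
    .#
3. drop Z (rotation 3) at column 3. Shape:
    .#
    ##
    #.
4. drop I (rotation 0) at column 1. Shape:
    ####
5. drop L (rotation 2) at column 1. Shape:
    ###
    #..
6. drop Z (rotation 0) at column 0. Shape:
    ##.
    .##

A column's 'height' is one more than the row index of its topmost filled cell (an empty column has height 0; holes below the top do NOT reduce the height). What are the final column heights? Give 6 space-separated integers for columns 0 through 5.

Drop 1: J rot0 at col 1 lands with bottom-row=0; cleared 0 line(s) (total 0); column heights now [0 2 1 1 0 0], max=2
Drop 2: T rot3 at col 4 lands with bottom-row=0; cleared 0 line(s) (total 0); column heights now [0 2 1 1 2 3], max=3
Drop 3: Z rot3 at col 3 lands with bottom-row=1; cleared 0 line(s) (total 0); column heights now [0 2 1 3 4 3], max=4
Drop 4: I rot0 at col 1 lands with bottom-row=4; cleared 0 line(s) (total 0); column heights now [0 5 5 5 5 3], max=5
Drop 5: L rot2 at col 1 lands with bottom-row=5; cleared 0 line(s) (total 0); column heights now [0 7 7 7 5 3], max=7
Drop 6: Z rot0 at col 0 lands with bottom-row=7; cleared 0 line(s) (total 0); column heights now [9 9 8 7 5 3], max=9

Answer: 9 9 8 7 5 3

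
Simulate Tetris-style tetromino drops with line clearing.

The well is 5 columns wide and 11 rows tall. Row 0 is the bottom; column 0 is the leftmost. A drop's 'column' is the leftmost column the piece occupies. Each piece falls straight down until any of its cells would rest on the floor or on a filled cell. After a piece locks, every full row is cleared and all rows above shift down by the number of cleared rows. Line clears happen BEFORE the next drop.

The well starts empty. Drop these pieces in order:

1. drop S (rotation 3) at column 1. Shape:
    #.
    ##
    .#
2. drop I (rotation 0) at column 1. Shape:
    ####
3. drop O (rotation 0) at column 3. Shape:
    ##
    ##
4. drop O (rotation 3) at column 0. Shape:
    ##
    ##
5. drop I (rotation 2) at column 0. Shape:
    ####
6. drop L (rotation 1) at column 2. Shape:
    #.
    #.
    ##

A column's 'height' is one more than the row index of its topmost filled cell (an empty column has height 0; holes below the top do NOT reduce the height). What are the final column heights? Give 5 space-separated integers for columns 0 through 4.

Answer: 7 7 10 8 6

Derivation:
Drop 1: S rot3 at col 1 lands with bottom-row=0; cleared 0 line(s) (total 0); column heights now [0 3 2 0 0], max=3
Drop 2: I rot0 at col 1 lands with bottom-row=3; cleared 0 line(s) (total 0); column heights now [0 4 4 4 4], max=4
Drop 3: O rot0 at col 3 lands with bottom-row=4; cleared 0 line(s) (total 0); column heights now [0 4 4 6 6], max=6
Drop 4: O rot3 at col 0 lands with bottom-row=4; cleared 0 line(s) (total 0); column heights now [6 6 4 6 6], max=6
Drop 5: I rot2 at col 0 lands with bottom-row=6; cleared 0 line(s) (total 0); column heights now [7 7 7 7 6], max=7
Drop 6: L rot1 at col 2 lands with bottom-row=7; cleared 0 line(s) (total 0); column heights now [7 7 10 8 6], max=10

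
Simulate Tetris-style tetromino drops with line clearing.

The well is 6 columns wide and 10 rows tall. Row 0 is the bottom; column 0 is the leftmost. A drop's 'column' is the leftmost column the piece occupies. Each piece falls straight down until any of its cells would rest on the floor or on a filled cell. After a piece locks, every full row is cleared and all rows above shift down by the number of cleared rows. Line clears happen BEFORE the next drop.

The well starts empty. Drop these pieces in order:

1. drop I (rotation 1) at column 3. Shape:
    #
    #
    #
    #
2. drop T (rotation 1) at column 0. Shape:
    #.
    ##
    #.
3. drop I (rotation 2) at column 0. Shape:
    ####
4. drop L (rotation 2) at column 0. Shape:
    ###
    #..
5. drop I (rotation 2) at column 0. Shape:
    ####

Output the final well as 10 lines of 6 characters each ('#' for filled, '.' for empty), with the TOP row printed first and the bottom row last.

Answer: ......
......
####..
###...
#.....
####..
...#..
#..#..
##.#..
#..#..

Derivation:
Drop 1: I rot1 at col 3 lands with bottom-row=0; cleared 0 line(s) (total 0); column heights now [0 0 0 4 0 0], max=4
Drop 2: T rot1 at col 0 lands with bottom-row=0; cleared 0 line(s) (total 0); column heights now [3 2 0 4 0 0], max=4
Drop 3: I rot2 at col 0 lands with bottom-row=4; cleared 0 line(s) (total 0); column heights now [5 5 5 5 0 0], max=5
Drop 4: L rot2 at col 0 lands with bottom-row=5; cleared 0 line(s) (total 0); column heights now [7 7 7 5 0 0], max=7
Drop 5: I rot2 at col 0 lands with bottom-row=7; cleared 0 line(s) (total 0); column heights now [8 8 8 8 0 0], max=8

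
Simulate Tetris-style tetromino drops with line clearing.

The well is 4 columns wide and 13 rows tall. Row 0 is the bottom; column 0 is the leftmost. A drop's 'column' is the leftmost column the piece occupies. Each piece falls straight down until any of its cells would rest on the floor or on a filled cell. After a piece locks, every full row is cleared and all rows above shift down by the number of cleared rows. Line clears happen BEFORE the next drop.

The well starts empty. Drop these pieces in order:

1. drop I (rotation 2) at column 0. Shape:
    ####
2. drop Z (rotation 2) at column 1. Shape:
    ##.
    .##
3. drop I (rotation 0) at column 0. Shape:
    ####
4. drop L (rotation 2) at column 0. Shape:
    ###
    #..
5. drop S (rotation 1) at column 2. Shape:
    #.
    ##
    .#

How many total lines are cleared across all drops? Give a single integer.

Drop 1: I rot2 at col 0 lands with bottom-row=0; cleared 1 line(s) (total 1); column heights now [0 0 0 0], max=0
Drop 2: Z rot2 at col 1 lands with bottom-row=0; cleared 0 line(s) (total 1); column heights now [0 2 2 1], max=2
Drop 3: I rot0 at col 0 lands with bottom-row=2; cleared 1 line(s) (total 2); column heights now [0 2 2 1], max=2
Drop 4: L rot2 at col 0 lands with bottom-row=1; cleared 0 line(s) (total 2); column heights now [3 3 3 1], max=3
Drop 5: S rot1 at col 2 lands with bottom-row=2; cleared 1 line(s) (total 3); column heights now [2 2 4 3], max=4

Answer: 3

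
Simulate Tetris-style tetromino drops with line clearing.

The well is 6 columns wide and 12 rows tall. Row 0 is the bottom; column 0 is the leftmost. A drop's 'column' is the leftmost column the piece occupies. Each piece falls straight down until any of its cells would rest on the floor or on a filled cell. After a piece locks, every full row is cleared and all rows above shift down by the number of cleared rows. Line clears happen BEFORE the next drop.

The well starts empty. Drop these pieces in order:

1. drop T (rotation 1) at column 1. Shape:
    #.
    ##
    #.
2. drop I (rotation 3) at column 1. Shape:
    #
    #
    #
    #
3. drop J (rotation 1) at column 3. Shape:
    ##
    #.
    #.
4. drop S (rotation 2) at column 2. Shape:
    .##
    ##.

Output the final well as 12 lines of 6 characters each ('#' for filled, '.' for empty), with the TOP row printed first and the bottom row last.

Drop 1: T rot1 at col 1 lands with bottom-row=0; cleared 0 line(s) (total 0); column heights now [0 3 2 0 0 0], max=3
Drop 2: I rot3 at col 1 lands with bottom-row=3; cleared 0 line(s) (total 0); column heights now [0 7 2 0 0 0], max=7
Drop 3: J rot1 at col 3 lands with bottom-row=0; cleared 0 line(s) (total 0); column heights now [0 7 2 3 3 0], max=7
Drop 4: S rot2 at col 2 lands with bottom-row=3; cleared 0 line(s) (total 0); column heights now [0 7 4 5 5 0], max=7

Answer: ......
......
......
......
......
.#....
.#....
.#.##.
.###..
.#.##.
.###..
.#.#..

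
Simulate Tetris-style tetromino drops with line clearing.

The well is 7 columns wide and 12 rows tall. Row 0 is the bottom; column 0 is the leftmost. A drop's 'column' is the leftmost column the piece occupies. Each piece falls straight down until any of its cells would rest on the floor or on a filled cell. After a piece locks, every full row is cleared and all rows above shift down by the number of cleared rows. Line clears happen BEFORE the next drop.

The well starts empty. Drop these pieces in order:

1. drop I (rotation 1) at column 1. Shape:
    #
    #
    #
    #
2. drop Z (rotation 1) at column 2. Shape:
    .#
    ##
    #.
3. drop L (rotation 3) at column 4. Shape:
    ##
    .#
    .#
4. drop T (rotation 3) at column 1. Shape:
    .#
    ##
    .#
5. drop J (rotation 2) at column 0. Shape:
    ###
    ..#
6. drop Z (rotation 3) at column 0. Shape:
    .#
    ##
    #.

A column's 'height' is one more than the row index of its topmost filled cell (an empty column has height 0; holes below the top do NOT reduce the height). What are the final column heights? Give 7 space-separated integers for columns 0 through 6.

Drop 1: I rot1 at col 1 lands with bottom-row=0; cleared 0 line(s) (total 0); column heights now [0 4 0 0 0 0 0], max=4
Drop 2: Z rot1 at col 2 lands with bottom-row=0; cleared 0 line(s) (total 0); column heights now [0 4 2 3 0 0 0], max=4
Drop 3: L rot3 at col 4 lands with bottom-row=0; cleared 0 line(s) (total 0); column heights now [0 4 2 3 3 3 0], max=4
Drop 4: T rot3 at col 1 lands with bottom-row=3; cleared 0 line(s) (total 0); column heights now [0 5 6 3 3 3 0], max=6
Drop 5: J rot2 at col 0 lands with bottom-row=6; cleared 0 line(s) (total 0); column heights now [8 8 8 3 3 3 0], max=8
Drop 6: Z rot3 at col 0 lands with bottom-row=8; cleared 0 line(s) (total 0); column heights now [10 11 8 3 3 3 0], max=11

Answer: 10 11 8 3 3 3 0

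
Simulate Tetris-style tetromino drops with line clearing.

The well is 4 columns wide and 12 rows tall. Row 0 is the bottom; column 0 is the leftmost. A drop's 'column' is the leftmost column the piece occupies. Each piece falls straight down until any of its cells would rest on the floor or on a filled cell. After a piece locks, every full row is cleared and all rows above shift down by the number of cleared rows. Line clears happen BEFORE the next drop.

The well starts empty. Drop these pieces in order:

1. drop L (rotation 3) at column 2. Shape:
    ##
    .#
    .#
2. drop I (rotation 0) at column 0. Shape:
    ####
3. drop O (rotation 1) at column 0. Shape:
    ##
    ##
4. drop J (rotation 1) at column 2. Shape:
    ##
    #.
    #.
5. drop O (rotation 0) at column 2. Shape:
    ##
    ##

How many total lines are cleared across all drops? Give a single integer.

Drop 1: L rot3 at col 2 lands with bottom-row=0; cleared 0 line(s) (total 0); column heights now [0 0 3 3], max=3
Drop 2: I rot0 at col 0 lands with bottom-row=3; cleared 1 line(s) (total 1); column heights now [0 0 3 3], max=3
Drop 3: O rot1 at col 0 lands with bottom-row=0; cleared 0 line(s) (total 1); column heights now [2 2 3 3], max=3
Drop 4: J rot1 at col 2 lands with bottom-row=3; cleared 0 line(s) (total 1); column heights now [2 2 6 6], max=6
Drop 5: O rot0 at col 2 lands with bottom-row=6; cleared 0 line(s) (total 1); column heights now [2 2 8 8], max=8

Answer: 1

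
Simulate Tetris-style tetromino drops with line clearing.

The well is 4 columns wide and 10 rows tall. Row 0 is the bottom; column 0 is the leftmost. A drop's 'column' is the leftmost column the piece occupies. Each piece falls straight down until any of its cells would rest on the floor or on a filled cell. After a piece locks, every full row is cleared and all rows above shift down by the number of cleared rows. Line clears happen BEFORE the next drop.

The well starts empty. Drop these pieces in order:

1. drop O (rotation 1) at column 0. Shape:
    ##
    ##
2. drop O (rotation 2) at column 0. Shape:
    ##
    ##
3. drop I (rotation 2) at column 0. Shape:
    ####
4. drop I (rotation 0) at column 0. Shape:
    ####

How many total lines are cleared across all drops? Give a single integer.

Drop 1: O rot1 at col 0 lands with bottom-row=0; cleared 0 line(s) (total 0); column heights now [2 2 0 0], max=2
Drop 2: O rot2 at col 0 lands with bottom-row=2; cleared 0 line(s) (total 0); column heights now [4 4 0 0], max=4
Drop 3: I rot2 at col 0 lands with bottom-row=4; cleared 1 line(s) (total 1); column heights now [4 4 0 0], max=4
Drop 4: I rot0 at col 0 lands with bottom-row=4; cleared 1 line(s) (total 2); column heights now [4 4 0 0], max=4

Answer: 2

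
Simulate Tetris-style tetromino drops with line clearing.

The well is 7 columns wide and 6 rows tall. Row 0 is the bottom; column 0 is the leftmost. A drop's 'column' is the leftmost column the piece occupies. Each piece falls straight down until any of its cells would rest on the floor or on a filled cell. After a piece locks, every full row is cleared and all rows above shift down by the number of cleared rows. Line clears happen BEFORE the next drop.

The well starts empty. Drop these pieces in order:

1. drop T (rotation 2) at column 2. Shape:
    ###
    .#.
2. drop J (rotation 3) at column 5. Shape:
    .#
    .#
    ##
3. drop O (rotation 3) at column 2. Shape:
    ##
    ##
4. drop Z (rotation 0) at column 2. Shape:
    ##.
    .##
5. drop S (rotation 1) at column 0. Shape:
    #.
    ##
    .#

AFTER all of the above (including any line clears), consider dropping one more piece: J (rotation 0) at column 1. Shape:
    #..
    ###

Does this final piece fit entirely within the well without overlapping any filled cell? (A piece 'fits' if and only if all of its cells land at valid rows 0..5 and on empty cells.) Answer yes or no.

Drop 1: T rot2 at col 2 lands with bottom-row=0; cleared 0 line(s) (total 0); column heights now [0 0 2 2 2 0 0], max=2
Drop 2: J rot3 at col 5 lands with bottom-row=0; cleared 0 line(s) (total 0); column heights now [0 0 2 2 2 1 3], max=3
Drop 3: O rot3 at col 2 lands with bottom-row=2; cleared 0 line(s) (total 0); column heights now [0 0 4 4 2 1 3], max=4
Drop 4: Z rot0 at col 2 lands with bottom-row=4; cleared 0 line(s) (total 0); column heights now [0 0 6 6 5 1 3], max=6
Drop 5: S rot1 at col 0 lands with bottom-row=0; cleared 0 line(s) (total 0); column heights now [3 2 6 6 5 1 3], max=6
Test piece J rot0 at col 1 (width 3): heights before test = [3 2 6 6 5 1 3]; fits = False

Answer: no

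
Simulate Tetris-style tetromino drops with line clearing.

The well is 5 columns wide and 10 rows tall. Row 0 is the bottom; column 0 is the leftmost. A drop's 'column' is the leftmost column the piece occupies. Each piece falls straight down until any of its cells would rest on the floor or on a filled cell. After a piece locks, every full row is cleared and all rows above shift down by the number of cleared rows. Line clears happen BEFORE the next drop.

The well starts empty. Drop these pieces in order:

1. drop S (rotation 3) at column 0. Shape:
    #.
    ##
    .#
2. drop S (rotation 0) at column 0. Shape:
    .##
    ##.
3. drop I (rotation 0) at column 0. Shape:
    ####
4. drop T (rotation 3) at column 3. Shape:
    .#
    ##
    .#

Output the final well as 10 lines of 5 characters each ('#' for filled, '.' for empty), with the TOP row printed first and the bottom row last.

Drop 1: S rot3 at col 0 lands with bottom-row=0; cleared 0 line(s) (total 0); column heights now [3 2 0 0 0], max=3
Drop 2: S rot0 at col 0 lands with bottom-row=3; cleared 0 line(s) (total 0); column heights now [4 5 5 0 0], max=5
Drop 3: I rot0 at col 0 lands with bottom-row=5; cleared 0 line(s) (total 0); column heights now [6 6 6 6 0], max=6
Drop 4: T rot3 at col 3 lands with bottom-row=5; cleared 1 line(s) (total 1); column heights now [4 5 5 6 7], max=7

Answer: .....
.....
.....
....#
...##
.##..
##...
#....
##...
.#...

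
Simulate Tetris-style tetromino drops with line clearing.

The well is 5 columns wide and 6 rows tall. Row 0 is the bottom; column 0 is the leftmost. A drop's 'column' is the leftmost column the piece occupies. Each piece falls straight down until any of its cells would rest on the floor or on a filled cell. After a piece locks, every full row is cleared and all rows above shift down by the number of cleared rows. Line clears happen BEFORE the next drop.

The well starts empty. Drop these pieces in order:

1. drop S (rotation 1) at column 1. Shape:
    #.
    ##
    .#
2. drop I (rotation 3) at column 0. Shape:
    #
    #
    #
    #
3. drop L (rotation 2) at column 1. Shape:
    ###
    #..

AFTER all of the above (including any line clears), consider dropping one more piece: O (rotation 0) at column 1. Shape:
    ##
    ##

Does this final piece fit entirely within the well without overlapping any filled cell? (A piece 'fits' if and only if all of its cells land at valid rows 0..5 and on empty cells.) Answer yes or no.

Answer: no

Derivation:
Drop 1: S rot1 at col 1 lands with bottom-row=0; cleared 0 line(s) (total 0); column heights now [0 3 2 0 0], max=3
Drop 2: I rot3 at col 0 lands with bottom-row=0; cleared 0 line(s) (total 0); column heights now [4 3 2 0 0], max=4
Drop 3: L rot2 at col 1 lands with bottom-row=3; cleared 0 line(s) (total 0); column heights now [4 5 5 5 0], max=5
Test piece O rot0 at col 1 (width 2): heights before test = [4 5 5 5 0]; fits = False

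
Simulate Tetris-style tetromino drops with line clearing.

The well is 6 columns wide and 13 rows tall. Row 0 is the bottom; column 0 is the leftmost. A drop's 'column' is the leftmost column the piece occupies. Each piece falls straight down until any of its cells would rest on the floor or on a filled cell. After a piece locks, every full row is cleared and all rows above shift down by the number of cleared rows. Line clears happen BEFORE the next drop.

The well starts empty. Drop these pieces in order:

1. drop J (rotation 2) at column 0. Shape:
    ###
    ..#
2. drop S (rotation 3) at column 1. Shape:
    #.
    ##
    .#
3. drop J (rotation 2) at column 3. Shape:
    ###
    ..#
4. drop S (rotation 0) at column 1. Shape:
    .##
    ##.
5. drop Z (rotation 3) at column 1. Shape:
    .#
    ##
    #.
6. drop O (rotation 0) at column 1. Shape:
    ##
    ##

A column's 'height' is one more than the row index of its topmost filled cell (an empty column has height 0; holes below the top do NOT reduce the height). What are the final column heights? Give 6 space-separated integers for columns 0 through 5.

Drop 1: J rot2 at col 0 lands with bottom-row=0; cleared 0 line(s) (total 0); column heights now [2 2 2 0 0 0], max=2
Drop 2: S rot3 at col 1 lands with bottom-row=2; cleared 0 line(s) (total 0); column heights now [2 5 4 0 0 0], max=5
Drop 3: J rot2 at col 3 lands with bottom-row=0; cleared 1 line(s) (total 1); column heights now [0 4 3 0 0 1], max=4
Drop 4: S rot0 at col 1 lands with bottom-row=4; cleared 0 line(s) (total 1); column heights now [0 5 6 6 0 1], max=6
Drop 5: Z rot3 at col 1 lands with bottom-row=5; cleared 0 line(s) (total 1); column heights now [0 7 8 6 0 1], max=8
Drop 6: O rot0 at col 1 lands with bottom-row=8; cleared 0 line(s) (total 1); column heights now [0 10 10 6 0 1], max=10

Answer: 0 10 10 6 0 1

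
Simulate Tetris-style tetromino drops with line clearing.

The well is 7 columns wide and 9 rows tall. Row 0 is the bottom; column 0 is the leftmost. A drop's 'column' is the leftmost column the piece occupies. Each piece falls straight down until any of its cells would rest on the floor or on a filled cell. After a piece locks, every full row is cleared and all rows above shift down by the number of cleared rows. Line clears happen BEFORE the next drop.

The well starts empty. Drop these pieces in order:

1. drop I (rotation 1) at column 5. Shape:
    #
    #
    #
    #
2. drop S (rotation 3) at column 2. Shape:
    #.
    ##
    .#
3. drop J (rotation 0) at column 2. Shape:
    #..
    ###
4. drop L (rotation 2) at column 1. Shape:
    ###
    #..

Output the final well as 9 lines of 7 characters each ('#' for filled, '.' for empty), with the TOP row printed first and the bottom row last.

Answer: .......
.......
.......
.###...
.##....
..####.
..#..#.
..##.#.
...#.#.

Derivation:
Drop 1: I rot1 at col 5 lands with bottom-row=0; cleared 0 line(s) (total 0); column heights now [0 0 0 0 0 4 0], max=4
Drop 2: S rot3 at col 2 lands with bottom-row=0; cleared 0 line(s) (total 0); column heights now [0 0 3 2 0 4 0], max=4
Drop 3: J rot0 at col 2 lands with bottom-row=3; cleared 0 line(s) (total 0); column heights now [0 0 5 4 4 4 0], max=5
Drop 4: L rot2 at col 1 lands with bottom-row=4; cleared 0 line(s) (total 0); column heights now [0 6 6 6 4 4 0], max=6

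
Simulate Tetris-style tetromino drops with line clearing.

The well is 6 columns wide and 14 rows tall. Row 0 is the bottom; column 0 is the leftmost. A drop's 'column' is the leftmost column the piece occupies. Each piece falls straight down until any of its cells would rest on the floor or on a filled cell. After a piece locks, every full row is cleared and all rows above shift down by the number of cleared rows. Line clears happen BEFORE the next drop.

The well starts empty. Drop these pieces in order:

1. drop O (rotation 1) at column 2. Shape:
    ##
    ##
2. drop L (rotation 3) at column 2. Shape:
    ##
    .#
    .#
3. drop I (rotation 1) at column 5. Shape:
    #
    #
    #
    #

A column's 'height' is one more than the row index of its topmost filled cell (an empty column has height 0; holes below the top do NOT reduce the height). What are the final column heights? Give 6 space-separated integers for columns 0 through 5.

Drop 1: O rot1 at col 2 lands with bottom-row=0; cleared 0 line(s) (total 0); column heights now [0 0 2 2 0 0], max=2
Drop 2: L rot3 at col 2 lands with bottom-row=2; cleared 0 line(s) (total 0); column heights now [0 0 5 5 0 0], max=5
Drop 3: I rot1 at col 5 lands with bottom-row=0; cleared 0 line(s) (total 0); column heights now [0 0 5 5 0 4], max=5

Answer: 0 0 5 5 0 4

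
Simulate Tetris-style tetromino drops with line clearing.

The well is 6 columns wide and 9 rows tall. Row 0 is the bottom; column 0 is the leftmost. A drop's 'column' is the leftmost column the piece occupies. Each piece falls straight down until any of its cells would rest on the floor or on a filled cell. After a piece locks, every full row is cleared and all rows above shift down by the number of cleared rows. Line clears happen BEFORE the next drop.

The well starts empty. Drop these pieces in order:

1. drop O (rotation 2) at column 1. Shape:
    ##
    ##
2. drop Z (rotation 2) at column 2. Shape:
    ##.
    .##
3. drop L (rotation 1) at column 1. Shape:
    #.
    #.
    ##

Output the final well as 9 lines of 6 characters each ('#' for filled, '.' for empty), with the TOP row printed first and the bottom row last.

Answer: ......
......
......
.#....
.#....
.##...
..##..
.####.
.##...

Derivation:
Drop 1: O rot2 at col 1 lands with bottom-row=0; cleared 0 line(s) (total 0); column heights now [0 2 2 0 0 0], max=2
Drop 2: Z rot2 at col 2 lands with bottom-row=1; cleared 0 line(s) (total 0); column heights now [0 2 3 3 2 0], max=3
Drop 3: L rot1 at col 1 lands with bottom-row=3; cleared 0 line(s) (total 0); column heights now [0 6 4 3 2 0], max=6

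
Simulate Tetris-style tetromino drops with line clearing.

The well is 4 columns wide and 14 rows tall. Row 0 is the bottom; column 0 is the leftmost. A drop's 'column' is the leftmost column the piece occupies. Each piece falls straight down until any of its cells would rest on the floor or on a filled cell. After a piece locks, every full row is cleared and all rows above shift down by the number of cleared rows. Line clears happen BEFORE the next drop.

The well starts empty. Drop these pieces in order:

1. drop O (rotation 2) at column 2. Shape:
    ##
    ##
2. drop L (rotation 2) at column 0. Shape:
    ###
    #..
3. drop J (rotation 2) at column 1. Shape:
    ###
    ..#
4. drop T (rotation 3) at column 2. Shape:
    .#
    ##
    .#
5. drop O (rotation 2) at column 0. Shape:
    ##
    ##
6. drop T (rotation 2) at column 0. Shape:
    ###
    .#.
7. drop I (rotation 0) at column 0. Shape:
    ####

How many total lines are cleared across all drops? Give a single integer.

Drop 1: O rot2 at col 2 lands with bottom-row=0; cleared 0 line(s) (total 0); column heights now [0 0 2 2], max=2
Drop 2: L rot2 at col 0 lands with bottom-row=1; cleared 0 line(s) (total 0); column heights now [3 3 3 2], max=3
Drop 3: J rot2 at col 1 lands with bottom-row=2; cleared 1 line(s) (total 1); column heights now [2 3 3 3], max=3
Drop 4: T rot3 at col 2 lands with bottom-row=3; cleared 0 line(s) (total 1); column heights now [2 3 5 6], max=6
Drop 5: O rot2 at col 0 lands with bottom-row=3; cleared 1 line(s) (total 2); column heights now [4 4 3 5], max=5
Drop 6: T rot2 at col 0 lands with bottom-row=4; cleared 0 line(s) (total 2); column heights now [6 6 6 5], max=6
Drop 7: I rot0 at col 0 lands with bottom-row=6; cleared 1 line(s) (total 3); column heights now [6 6 6 5], max=6

Answer: 3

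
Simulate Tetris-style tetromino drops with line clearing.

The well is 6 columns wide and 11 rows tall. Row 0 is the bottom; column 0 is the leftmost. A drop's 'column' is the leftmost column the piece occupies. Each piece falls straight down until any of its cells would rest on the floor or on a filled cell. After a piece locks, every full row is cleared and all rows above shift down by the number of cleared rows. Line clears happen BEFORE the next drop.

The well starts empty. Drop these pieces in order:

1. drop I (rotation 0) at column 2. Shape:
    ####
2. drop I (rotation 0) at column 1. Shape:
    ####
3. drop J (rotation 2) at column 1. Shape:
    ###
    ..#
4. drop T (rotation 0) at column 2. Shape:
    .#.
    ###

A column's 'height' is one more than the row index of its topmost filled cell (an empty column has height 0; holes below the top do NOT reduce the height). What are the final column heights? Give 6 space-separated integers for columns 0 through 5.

Answer: 0 4 5 6 5 1

Derivation:
Drop 1: I rot0 at col 2 lands with bottom-row=0; cleared 0 line(s) (total 0); column heights now [0 0 1 1 1 1], max=1
Drop 2: I rot0 at col 1 lands with bottom-row=1; cleared 0 line(s) (total 0); column heights now [0 2 2 2 2 1], max=2
Drop 3: J rot2 at col 1 lands with bottom-row=2; cleared 0 line(s) (total 0); column heights now [0 4 4 4 2 1], max=4
Drop 4: T rot0 at col 2 lands with bottom-row=4; cleared 0 line(s) (total 0); column heights now [0 4 5 6 5 1], max=6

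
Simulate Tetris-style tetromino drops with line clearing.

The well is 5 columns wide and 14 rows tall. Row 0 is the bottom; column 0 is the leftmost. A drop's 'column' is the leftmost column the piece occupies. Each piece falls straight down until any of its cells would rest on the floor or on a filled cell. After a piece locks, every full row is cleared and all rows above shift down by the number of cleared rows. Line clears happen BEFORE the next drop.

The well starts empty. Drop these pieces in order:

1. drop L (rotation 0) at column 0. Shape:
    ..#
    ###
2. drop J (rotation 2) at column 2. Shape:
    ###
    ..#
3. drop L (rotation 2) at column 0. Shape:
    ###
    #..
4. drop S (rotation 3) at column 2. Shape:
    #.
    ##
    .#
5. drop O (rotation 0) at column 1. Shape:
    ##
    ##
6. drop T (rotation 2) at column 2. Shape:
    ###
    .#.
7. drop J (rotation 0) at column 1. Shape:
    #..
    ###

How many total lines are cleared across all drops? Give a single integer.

Drop 1: L rot0 at col 0 lands with bottom-row=0; cleared 0 line(s) (total 0); column heights now [1 1 2 0 0], max=2
Drop 2: J rot2 at col 2 lands with bottom-row=1; cleared 0 line(s) (total 0); column heights now [1 1 3 3 3], max=3
Drop 3: L rot2 at col 0 lands with bottom-row=2; cleared 0 line(s) (total 0); column heights now [4 4 4 3 3], max=4
Drop 4: S rot3 at col 2 lands with bottom-row=3; cleared 0 line(s) (total 0); column heights now [4 4 6 5 3], max=6
Drop 5: O rot0 at col 1 lands with bottom-row=6; cleared 0 line(s) (total 0); column heights now [4 8 8 5 3], max=8
Drop 6: T rot2 at col 2 lands with bottom-row=7; cleared 0 line(s) (total 0); column heights now [4 8 9 9 9], max=9
Drop 7: J rot0 at col 1 lands with bottom-row=9; cleared 0 line(s) (total 0); column heights now [4 11 10 10 9], max=11

Answer: 0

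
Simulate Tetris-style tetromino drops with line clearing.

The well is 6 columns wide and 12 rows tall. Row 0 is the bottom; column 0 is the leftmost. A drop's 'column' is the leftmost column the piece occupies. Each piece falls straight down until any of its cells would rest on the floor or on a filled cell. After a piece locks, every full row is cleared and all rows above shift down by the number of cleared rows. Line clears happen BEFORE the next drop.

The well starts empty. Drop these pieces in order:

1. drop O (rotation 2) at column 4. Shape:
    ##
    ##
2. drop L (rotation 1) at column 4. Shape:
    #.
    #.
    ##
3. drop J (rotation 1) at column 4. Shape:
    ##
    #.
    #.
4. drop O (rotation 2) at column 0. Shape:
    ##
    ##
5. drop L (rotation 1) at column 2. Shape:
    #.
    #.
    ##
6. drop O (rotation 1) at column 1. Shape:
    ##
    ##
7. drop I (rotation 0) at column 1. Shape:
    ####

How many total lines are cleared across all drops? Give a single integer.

Answer: 1

Derivation:
Drop 1: O rot2 at col 4 lands with bottom-row=0; cleared 0 line(s) (total 0); column heights now [0 0 0 0 2 2], max=2
Drop 2: L rot1 at col 4 lands with bottom-row=2; cleared 0 line(s) (total 0); column heights now [0 0 0 0 5 3], max=5
Drop 3: J rot1 at col 4 lands with bottom-row=5; cleared 0 line(s) (total 0); column heights now [0 0 0 0 8 8], max=8
Drop 4: O rot2 at col 0 lands with bottom-row=0; cleared 0 line(s) (total 0); column heights now [2 2 0 0 8 8], max=8
Drop 5: L rot1 at col 2 lands with bottom-row=0; cleared 1 line(s) (total 1); column heights now [1 1 2 0 7 7], max=7
Drop 6: O rot1 at col 1 lands with bottom-row=2; cleared 0 line(s) (total 1); column heights now [1 4 4 0 7 7], max=7
Drop 7: I rot0 at col 1 lands with bottom-row=7; cleared 0 line(s) (total 1); column heights now [1 8 8 8 8 7], max=8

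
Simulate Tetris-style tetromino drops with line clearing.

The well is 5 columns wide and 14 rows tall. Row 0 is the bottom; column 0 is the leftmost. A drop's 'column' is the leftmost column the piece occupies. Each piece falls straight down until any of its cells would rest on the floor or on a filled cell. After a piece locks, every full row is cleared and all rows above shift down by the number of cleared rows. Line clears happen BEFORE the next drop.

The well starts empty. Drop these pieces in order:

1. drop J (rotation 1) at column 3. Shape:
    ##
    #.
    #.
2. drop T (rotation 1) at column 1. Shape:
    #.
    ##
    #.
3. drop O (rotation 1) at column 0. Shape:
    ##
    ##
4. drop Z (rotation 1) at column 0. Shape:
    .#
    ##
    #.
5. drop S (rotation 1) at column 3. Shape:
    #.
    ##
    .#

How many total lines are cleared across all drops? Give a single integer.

Drop 1: J rot1 at col 3 lands with bottom-row=0; cleared 0 line(s) (total 0); column heights now [0 0 0 3 3], max=3
Drop 2: T rot1 at col 1 lands with bottom-row=0; cleared 0 line(s) (total 0); column heights now [0 3 2 3 3], max=3
Drop 3: O rot1 at col 0 lands with bottom-row=3; cleared 0 line(s) (total 0); column heights now [5 5 2 3 3], max=5
Drop 4: Z rot1 at col 0 lands with bottom-row=5; cleared 0 line(s) (total 0); column heights now [7 8 2 3 3], max=8
Drop 5: S rot1 at col 3 lands with bottom-row=3; cleared 0 line(s) (total 0); column heights now [7 8 2 6 5], max=8

Answer: 0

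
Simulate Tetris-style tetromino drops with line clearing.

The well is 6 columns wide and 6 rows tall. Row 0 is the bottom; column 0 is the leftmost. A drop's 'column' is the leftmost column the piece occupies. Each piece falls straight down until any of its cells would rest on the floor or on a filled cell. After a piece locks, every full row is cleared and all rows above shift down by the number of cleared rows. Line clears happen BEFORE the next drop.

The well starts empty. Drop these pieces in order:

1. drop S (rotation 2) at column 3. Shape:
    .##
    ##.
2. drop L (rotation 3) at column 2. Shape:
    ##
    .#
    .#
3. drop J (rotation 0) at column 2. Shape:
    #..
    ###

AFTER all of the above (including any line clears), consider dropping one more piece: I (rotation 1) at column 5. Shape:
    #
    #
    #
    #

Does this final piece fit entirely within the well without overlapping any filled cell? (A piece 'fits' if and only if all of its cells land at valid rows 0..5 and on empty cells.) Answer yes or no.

Answer: yes

Derivation:
Drop 1: S rot2 at col 3 lands with bottom-row=0; cleared 0 line(s) (total 0); column heights now [0 0 0 1 2 2], max=2
Drop 2: L rot3 at col 2 lands with bottom-row=1; cleared 0 line(s) (total 0); column heights now [0 0 4 4 2 2], max=4
Drop 3: J rot0 at col 2 lands with bottom-row=4; cleared 0 line(s) (total 0); column heights now [0 0 6 5 5 2], max=6
Test piece I rot1 at col 5 (width 1): heights before test = [0 0 6 5 5 2]; fits = True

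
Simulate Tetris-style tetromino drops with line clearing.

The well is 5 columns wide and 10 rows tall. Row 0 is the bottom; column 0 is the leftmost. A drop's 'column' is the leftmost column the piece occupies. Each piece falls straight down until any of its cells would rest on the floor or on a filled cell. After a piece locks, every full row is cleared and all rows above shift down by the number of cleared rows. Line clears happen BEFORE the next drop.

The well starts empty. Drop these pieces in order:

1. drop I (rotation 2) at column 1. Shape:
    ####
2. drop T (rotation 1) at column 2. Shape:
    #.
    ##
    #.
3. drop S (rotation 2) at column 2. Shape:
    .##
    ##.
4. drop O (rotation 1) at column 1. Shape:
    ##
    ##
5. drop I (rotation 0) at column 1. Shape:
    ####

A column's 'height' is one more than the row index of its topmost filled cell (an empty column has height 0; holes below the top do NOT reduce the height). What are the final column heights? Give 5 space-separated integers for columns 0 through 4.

Drop 1: I rot2 at col 1 lands with bottom-row=0; cleared 0 line(s) (total 0); column heights now [0 1 1 1 1], max=1
Drop 2: T rot1 at col 2 lands with bottom-row=1; cleared 0 line(s) (total 0); column heights now [0 1 4 3 1], max=4
Drop 3: S rot2 at col 2 lands with bottom-row=4; cleared 0 line(s) (total 0); column heights now [0 1 5 6 6], max=6
Drop 4: O rot1 at col 1 lands with bottom-row=5; cleared 0 line(s) (total 0); column heights now [0 7 7 6 6], max=7
Drop 5: I rot0 at col 1 lands with bottom-row=7; cleared 0 line(s) (total 0); column heights now [0 8 8 8 8], max=8

Answer: 0 8 8 8 8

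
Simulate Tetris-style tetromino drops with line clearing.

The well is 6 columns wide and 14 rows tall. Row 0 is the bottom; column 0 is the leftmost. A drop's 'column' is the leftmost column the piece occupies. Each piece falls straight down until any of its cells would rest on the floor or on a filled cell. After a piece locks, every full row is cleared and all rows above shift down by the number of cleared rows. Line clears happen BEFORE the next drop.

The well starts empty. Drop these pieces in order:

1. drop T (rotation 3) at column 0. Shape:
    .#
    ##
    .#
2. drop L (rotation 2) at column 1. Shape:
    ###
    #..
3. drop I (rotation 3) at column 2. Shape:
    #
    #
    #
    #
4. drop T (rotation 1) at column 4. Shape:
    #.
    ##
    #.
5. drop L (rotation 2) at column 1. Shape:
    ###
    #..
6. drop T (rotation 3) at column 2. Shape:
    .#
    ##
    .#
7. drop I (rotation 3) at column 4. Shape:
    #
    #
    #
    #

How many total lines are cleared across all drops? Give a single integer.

Answer: 0

Derivation:
Drop 1: T rot3 at col 0 lands with bottom-row=0; cleared 0 line(s) (total 0); column heights now [2 3 0 0 0 0], max=3
Drop 2: L rot2 at col 1 lands with bottom-row=3; cleared 0 line(s) (total 0); column heights now [2 5 5 5 0 0], max=5
Drop 3: I rot3 at col 2 lands with bottom-row=5; cleared 0 line(s) (total 0); column heights now [2 5 9 5 0 0], max=9
Drop 4: T rot1 at col 4 lands with bottom-row=0; cleared 0 line(s) (total 0); column heights now [2 5 9 5 3 2], max=9
Drop 5: L rot2 at col 1 lands with bottom-row=8; cleared 0 line(s) (total 0); column heights now [2 10 10 10 3 2], max=10
Drop 6: T rot3 at col 2 lands with bottom-row=10; cleared 0 line(s) (total 0); column heights now [2 10 12 13 3 2], max=13
Drop 7: I rot3 at col 4 lands with bottom-row=3; cleared 0 line(s) (total 0); column heights now [2 10 12 13 7 2], max=13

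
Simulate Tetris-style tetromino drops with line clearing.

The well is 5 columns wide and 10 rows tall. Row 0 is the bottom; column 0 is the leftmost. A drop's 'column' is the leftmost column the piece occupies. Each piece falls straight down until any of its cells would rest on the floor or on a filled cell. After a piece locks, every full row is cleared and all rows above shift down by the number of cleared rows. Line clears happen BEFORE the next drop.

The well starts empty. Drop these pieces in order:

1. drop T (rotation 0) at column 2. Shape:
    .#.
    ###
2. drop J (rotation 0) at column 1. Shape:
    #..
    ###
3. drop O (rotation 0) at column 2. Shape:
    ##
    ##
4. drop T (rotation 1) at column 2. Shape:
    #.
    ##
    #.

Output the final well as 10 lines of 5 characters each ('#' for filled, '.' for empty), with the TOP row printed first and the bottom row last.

Drop 1: T rot0 at col 2 lands with bottom-row=0; cleared 0 line(s) (total 0); column heights now [0 0 1 2 1], max=2
Drop 2: J rot0 at col 1 lands with bottom-row=2; cleared 0 line(s) (total 0); column heights now [0 4 3 3 1], max=4
Drop 3: O rot0 at col 2 lands with bottom-row=3; cleared 0 line(s) (total 0); column heights now [0 4 5 5 1], max=5
Drop 4: T rot1 at col 2 lands with bottom-row=5; cleared 0 line(s) (total 0); column heights now [0 4 8 7 1], max=8

Answer: .....
.....
..#..
..##.
..#..
..##.
.###.
.###.
...#.
..###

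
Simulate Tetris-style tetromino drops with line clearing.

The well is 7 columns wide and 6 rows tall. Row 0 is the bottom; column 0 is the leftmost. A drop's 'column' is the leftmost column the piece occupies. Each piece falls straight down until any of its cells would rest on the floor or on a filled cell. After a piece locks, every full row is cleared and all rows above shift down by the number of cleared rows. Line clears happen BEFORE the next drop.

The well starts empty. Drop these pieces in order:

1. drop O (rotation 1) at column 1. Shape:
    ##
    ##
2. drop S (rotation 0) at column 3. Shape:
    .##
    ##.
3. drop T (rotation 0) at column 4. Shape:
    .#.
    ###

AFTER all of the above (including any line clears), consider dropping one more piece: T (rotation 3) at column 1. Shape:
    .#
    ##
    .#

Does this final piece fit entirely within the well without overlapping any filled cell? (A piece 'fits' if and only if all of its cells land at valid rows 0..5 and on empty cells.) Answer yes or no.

Answer: yes

Derivation:
Drop 1: O rot1 at col 1 lands with bottom-row=0; cleared 0 line(s) (total 0); column heights now [0 2 2 0 0 0 0], max=2
Drop 2: S rot0 at col 3 lands with bottom-row=0; cleared 0 line(s) (total 0); column heights now [0 2 2 1 2 2 0], max=2
Drop 3: T rot0 at col 4 lands with bottom-row=2; cleared 0 line(s) (total 0); column heights now [0 2 2 1 3 4 3], max=4
Test piece T rot3 at col 1 (width 2): heights before test = [0 2 2 1 3 4 3]; fits = True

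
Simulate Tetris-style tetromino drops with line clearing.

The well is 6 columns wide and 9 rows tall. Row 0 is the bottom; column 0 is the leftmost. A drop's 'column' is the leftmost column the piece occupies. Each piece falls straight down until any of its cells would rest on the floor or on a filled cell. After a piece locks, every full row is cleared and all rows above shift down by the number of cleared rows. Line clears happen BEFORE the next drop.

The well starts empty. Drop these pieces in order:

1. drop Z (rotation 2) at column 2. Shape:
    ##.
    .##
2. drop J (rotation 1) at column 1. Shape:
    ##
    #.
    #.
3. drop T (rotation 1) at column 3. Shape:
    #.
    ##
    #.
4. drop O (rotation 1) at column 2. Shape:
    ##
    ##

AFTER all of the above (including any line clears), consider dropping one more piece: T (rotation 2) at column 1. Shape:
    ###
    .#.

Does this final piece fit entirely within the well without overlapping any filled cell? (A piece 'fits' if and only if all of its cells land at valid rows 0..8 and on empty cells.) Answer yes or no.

Drop 1: Z rot2 at col 2 lands with bottom-row=0; cleared 0 line(s) (total 0); column heights now [0 0 2 2 1 0], max=2
Drop 2: J rot1 at col 1 lands with bottom-row=0; cleared 0 line(s) (total 0); column heights now [0 3 3 2 1 0], max=3
Drop 3: T rot1 at col 3 lands with bottom-row=2; cleared 0 line(s) (total 0); column heights now [0 3 3 5 4 0], max=5
Drop 4: O rot1 at col 2 lands with bottom-row=5; cleared 0 line(s) (total 0); column heights now [0 3 7 7 4 0], max=7
Test piece T rot2 at col 1 (width 3): heights before test = [0 3 7 7 4 0]; fits = True

Answer: yes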